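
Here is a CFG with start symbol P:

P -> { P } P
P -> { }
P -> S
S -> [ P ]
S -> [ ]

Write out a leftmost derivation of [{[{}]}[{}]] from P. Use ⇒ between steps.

P ⇒ S   [P -> S]
S ⇒ [P]   [S -> [ P ]]
[P] ⇒ [{P}P]   [P -> { P } P]
[{P}P] ⇒ [{S}P]   [P -> S]
[{S}P] ⇒ [{[P]}P]   [S -> [ P ]]
[{[P]}P] ⇒ [{[{}]}P]   [P -> { }]
[{[{}]}P] ⇒ [{[{}]}S]   [P -> S]
[{[{}]}S] ⇒ [{[{}]}[P]]   [S -> [ P ]]
[{[{}]}[P]] ⇒ [{[{}]}[{}]]   [P -> { }]

P⇒S⇒[P]⇒[{P}P]⇒[{S}P]⇒[{[P]}P]⇒[{[{}]}P]⇒[{[{}]}S]⇒[{[{}]}[P]]⇒[{[{}]}[{}]]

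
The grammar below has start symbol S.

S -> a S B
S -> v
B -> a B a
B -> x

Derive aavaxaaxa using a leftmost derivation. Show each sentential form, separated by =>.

S => aSB   [S -> a S B]
aSB => aaSBB   [S -> a S B]
aaSBB => aavBB   [S -> v]
aavBB => aavaBaB   [B -> a B a]
aavaBaB => aavaxaB   [B -> x]
aavaxaB => aavaxaaBa   [B -> a B a]
aavaxaaBa => aavaxaaxa   [B -> x]

S => aSB => aaSBB => aavBB => aavaBaB => aavaxaB => aavaxaaBa => aavaxaaxa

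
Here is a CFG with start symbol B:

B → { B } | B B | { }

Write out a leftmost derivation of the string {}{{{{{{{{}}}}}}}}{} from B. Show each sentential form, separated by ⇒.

B⇒BB⇒{}B⇒{}BB⇒{}{B}B⇒{}{{B}}B⇒{}{{{B}}}B⇒{}{{{{B}}}}B⇒{}{{{{{B}}}}}B⇒{}{{{{{{B}}}}}}B⇒{}{{{{{{{B}}}}}}}B⇒{}{{{{{{{{}}}}}}}}B⇒{}{{{{{{{{}}}}}}}}{}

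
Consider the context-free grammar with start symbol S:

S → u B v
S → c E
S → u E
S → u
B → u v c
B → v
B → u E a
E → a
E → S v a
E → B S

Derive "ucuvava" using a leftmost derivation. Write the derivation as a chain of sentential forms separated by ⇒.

S ⇒ uE ⇒ uSva ⇒ ucEva ⇒ ucSvava ⇒ ucuvava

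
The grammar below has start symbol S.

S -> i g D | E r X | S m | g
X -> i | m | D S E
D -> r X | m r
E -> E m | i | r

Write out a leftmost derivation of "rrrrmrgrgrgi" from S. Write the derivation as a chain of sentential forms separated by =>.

S => ErX   [S -> E r X]
ErX => rrX   [E -> r]
rrX => rrDSE   [X -> D S E]
rrDSE => rrrXSE   [D -> r X]
rrrXSE => rrrDSESE   [X -> D S E]
rrrDSESE => rrrrXSESE   [D -> r X]
rrrrXSESE => rrrrDSESESE   [X -> D S E]
rrrrDSESESE => rrrrmrSESESE   [D -> m r]
rrrrmrSESESE => rrrrmrgESESE   [S -> g]
rrrrmrgESESE => rrrrmrgrSESE   [E -> r]
rrrrmrgrSESE => rrrrmrgrgESE   [S -> g]
rrrrmrgrgESE => rrrrmrgrgrSE   [E -> r]
rrrrmrgrgrSE => rrrrmrgrgrgE   [S -> g]
rrrrmrgrgrgE => rrrrmrgrgrgi   [E -> i]

S => ErX => rrX => rrDSE => rrrXSE => rrrDSESE => rrrrXSESE => rrrrDSESESE => rrrrmrSESESE => rrrrmrgESESE => rrrrmrgrSESE => rrrrmrgrgESE => rrrrmrgrgrSE => rrrrmrgrgrgE => rrrrmrgrgrgi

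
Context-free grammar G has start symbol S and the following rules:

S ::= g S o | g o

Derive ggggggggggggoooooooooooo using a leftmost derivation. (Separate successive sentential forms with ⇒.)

S ⇒ gSo ⇒ ggSoo ⇒ gggSooo ⇒ ggggSoooo ⇒ gggggSooooo ⇒ ggggggSoooooo ⇒ gggggggSooooooo ⇒ ggggggggSoooooooo ⇒ gggggggggSooooooooo ⇒ ggggggggggSoooooooooo ⇒ gggggggggggSooooooooooo ⇒ ggggggggggggoooooooooooo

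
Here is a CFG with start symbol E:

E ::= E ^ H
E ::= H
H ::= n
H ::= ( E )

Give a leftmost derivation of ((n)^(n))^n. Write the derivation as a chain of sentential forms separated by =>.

E => E^H   [E ::= E ^ H]
E^H => H^H   [E ::= H]
H^H => (E)^H   [H ::= ( E )]
(E)^H => (E^H)^H   [E ::= E ^ H]
(E^H)^H => (H^H)^H   [E ::= H]
(H^H)^H => ((E)^H)^H   [H ::= ( E )]
((E)^H)^H => ((H)^H)^H   [E ::= H]
((H)^H)^H => ((n)^H)^H   [H ::= n]
((n)^H)^H => ((n)^(E))^H   [H ::= ( E )]
((n)^(E))^H => ((n)^(H))^H   [E ::= H]
((n)^(H))^H => ((n)^(n))^H   [H ::= n]
((n)^(n))^H => ((n)^(n))^n   [H ::= n]

E=>E^H=>H^H=>(E)^H=>(E^H)^H=>(H^H)^H=>((E)^H)^H=>((H)^H)^H=>((n)^H)^H=>((n)^(E))^H=>((n)^(H))^H=>((n)^(n))^H=>((n)^(n))^n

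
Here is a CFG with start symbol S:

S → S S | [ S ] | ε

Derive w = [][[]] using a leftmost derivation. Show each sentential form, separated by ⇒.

S ⇒ SS   [S → S S]
SS ⇒ SSS   [S → S S]
SSS ⇒ [S]SS   [S → [ S ]]
[S]SS ⇒ []SS   [S → ε]
[]SS ⇒ []S   [S → ε]
[]S ⇒ [][S]   [S → [ S ]]
[][S] ⇒ [][[S]]   [S → [ S ]]
[][[S]] ⇒ [][[]]   [S → ε]

S ⇒ SS ⇒ SSS ⇒ [S]SS ⇒ []SS ⇒ []S ⇒ [][S] ⇒ [][[S]] ⇒ [][[]]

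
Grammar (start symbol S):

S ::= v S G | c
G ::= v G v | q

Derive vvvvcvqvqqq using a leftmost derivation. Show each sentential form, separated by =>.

S => vSG => vvSGG => vvvSGGG => vvvvSGGGG => vvvvcGGGG => vvvvcvGvGGG => vvvvcvqvGGG => vvvvcvqvqGG => vvvvcvqvqqG => vvvvcvqvqqq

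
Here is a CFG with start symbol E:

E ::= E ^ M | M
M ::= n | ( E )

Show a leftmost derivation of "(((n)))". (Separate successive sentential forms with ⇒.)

E ⇒ M ⇒ (E) ⇒ (M) ⇒ ((E)) ⇒ ((M)) ⇒ (((E))) ⇒ (((M))) ⇒ (((n)))

E ⇒ M   [E ::= M]
M ⇒ (E)   [M ::= ( E )]
(E) ⇒ (M)   [E ::= M]
(M) ⇒ ((E))   [M ::= ( E )]
((E)) ⇒ ((M))   [E ::= M]
((M)) ⇒ (((E)))   [M ::= ( E )]
(((E))) ⇒ (((M)))   [E ::= M]
(((M))) ⇒ (((n)))   [M ::= n]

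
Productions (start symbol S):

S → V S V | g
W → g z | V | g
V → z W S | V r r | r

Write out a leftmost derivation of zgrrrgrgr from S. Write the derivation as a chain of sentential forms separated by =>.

S => VSV => zWSSV => zgSSV => zgVSVSV => zgVrrSVSV => zgrrrSVSV => zgrrrgVSV => zgrrrgrSV => zgrrrgrgV => zgrrrgrgr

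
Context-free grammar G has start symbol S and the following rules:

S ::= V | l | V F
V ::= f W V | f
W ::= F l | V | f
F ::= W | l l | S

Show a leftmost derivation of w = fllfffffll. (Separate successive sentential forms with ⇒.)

S ⇒ VF ⇒ fWVF ⇒ fFlVF ⇒ fSlVF ⇒ fllVF ⇒ fllfWVF ⇒ fllfVVF ⇒ fllffVF ⇒ fllfffWVF ⇒ fllffffVF ⇒ fllfffffF ⇒ fllfffffll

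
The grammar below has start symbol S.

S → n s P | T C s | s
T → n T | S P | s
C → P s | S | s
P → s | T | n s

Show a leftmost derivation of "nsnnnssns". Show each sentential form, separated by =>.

S => nsP => nsT => nsnT => nsnnT => nsnnSP => nsnnnsPP => nsnnnsTP => nsnnnssP => nsnnnssns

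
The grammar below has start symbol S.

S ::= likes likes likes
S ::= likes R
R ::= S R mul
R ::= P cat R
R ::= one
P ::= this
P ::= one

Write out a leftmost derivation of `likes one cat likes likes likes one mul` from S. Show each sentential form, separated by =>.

S => likes R => likes P cat R => likes one cat R => likes one cat S R mul => likes one cat likes likes likes R mul => likes one cat likes likes likes one mul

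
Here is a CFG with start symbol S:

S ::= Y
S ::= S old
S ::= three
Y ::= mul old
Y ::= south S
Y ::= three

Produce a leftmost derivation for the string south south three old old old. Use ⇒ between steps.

S ⇒ S old   [S ::= S old]
S old ⇒ S old old   [S ::= S old]
S old old ⇒ S old old old   [S ::= S old]
S old old old ⇒ Y old old old   [S ::= Y]
Y old old old ⇒ south S old old old   [Y ::= south S]
south S old old old ⇒ south Y old old old   [S ::= Y]
south Y old old old ⇒ south south S old old old   [Y ::= south S]
south south S old old old ⇒ south south three old old old   [S ::= three]

S ⇒ S old ⇒ S old old ⇒ S old old old ⇒ Y old old old ⇒ south S old old old ⇒ south Y old old old ⇒ south south S old old old ⇒ south south three old old old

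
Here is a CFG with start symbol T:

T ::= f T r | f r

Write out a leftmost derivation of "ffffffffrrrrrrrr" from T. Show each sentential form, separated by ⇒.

T⇒fTr⇒ffTrr⇒fffTrrr⇒ffffTrrrr⇒fffffTrrrrr⇒ffffffTrrrrrr⇒fffffffTrrrrrrr⇒ffffffffrrrrrrrr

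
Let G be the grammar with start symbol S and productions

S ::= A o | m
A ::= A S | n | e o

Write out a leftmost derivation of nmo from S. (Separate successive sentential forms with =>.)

S => Ao => ASo => nSo => nmo

S => Ao   [S ::= A o]
Ao => ASo   [A ::= A S]
ASo => nSo   [A ::= n]
nSo => nmo   [S ::= m]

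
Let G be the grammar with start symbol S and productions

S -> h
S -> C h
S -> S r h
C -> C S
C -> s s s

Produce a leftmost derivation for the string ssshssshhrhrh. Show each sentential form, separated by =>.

S => Srh   [S -> S r h]
Srh => Srhrh   [S -> S r h]
Srhrh => Chrhrh   [S -> C h]
Chrhrh => CShrhrh   [C -> C S]
CShrhrh => CSShrhrh   [C -> C S]
CSShrhrh => sssSShrhrh   [C -> s s s]
sssSShrhrh => ssshShrhrh   [S -> h]
ssshShrhrh => ssshChhrhrh   [S -> C h]
ssshChhrhrh => ssshssshhrhrh   [C -> s s s]

S=>Srh=>Srhrh=>Chrhrh=>CShrhrh=>CSShrhrh=>sssSShrhrh=>ssshShrhrh=>ssshChhrhrh=>ssshssshhrhrh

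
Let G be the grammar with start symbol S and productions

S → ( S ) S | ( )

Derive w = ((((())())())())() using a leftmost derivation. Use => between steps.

S => (S)S   [S → ( S ) S]
(S)S => ((S)S)S   [S → ( S ) S]
((S)S)S => (((S)S)S)S   [S → ( S ) S]
(((S)S)S)S => ((((S)S)S)S)S   [S → ( S ) S]
((((S)S)S)S)S => ((((())S)S)S)S   [S → ( )]
((((())S)S)S)S => ((((())())S)S)S   [S → ( )]
((((())())S)S)S => ((((())())())S)S   [S → ( )]
((((())())())S)S => ((((())())())())S   [S → ( )]
((((())())())())S => ((((())())())())()   [S → ( )]

S => (S)S => ((S)S)S => (((S)S)S)S => ((((S)S)S)S)S => ((((())S)S)S)S => ((((())())S)S)S => ((((())())())S)S => ((((())())())())S => ((((())())())())()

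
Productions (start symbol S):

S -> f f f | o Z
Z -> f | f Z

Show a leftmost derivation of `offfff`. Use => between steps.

S=>oZ=>ofZ=>offZ=>offfZ=>offffZ=>offfff

S => oZ   [S -> o Z]
oZ => ofZ   [Z -> f Z]
ofZ => offZ   [Z -> f Z]
offZ => offfZ   [Z -> f Z]
offfZ => offffZ   [Z -> f Z]
offffZ => offfff   [Z -> f]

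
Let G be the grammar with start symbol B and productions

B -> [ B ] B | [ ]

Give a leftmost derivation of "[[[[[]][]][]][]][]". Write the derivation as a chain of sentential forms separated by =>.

B => [B]B   [B -> [ B ] B]
[B]B => [[B]B]B   [B -> [ B ] B]
[[B]B]B => [[[B]B]B]B   [B -> [ B ] B]
[[[B]B]B]B => [[[[B]B]B]B]B   [B -> [ B ] B]
[[[[B]B]B]B]B => [[[[[]]B]B]B]B   [B -> [ ]]
[[[[[]]B]B]B]B => [[[[[]][]]B]B]B   [B -> [ ]]
[[[[[]][]]B]B]B => [[[[[]][]][]]B]B   [B -> [ ]]
[[[[[]][]][]]B]B => [[[[[]][]][]][]]B   [B -> [ ]]
[[[[[]][]][]][]]B => [[[[[]][]][]][]][]   [B -> [ ]]

B=>[B]B=>[[B]B]B=>[[[B]B]B]B=>[[[[B]B]B]B]B=>[[[[[]]B]B]B]B=>[[[[[]][]]B]B]B=>[[[[[]][]][]]B]B=>[[[[[]][]][]][]]B=>[[[[[]][]][]][]][]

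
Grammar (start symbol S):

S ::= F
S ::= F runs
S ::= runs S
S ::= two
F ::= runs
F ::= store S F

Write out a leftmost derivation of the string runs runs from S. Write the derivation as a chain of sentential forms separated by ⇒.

S ⇒ runs S   [S ::= runs S]
runs S ⇒ runs F   [S ::= F]
runs F ⇒ runs runs   [F ::= runs]

S ⇒ runs S ⇒ runs F ⇒ runs runs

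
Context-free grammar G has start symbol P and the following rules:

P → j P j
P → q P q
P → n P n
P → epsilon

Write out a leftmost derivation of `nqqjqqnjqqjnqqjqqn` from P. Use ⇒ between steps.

P⇒nPn⇒nqPqn⇒nqqPqqn⇒nqqjPjqqn⇒nqqjqPqjqqn⇒nqqjqqPqqjqqn⇒nqqjqqnPnqqjqqn⇒nqqjqqnjPjnqqjqqn⇒nqqjqqnjqPqjnqqjqqn⇒nqqjqqnjqqjnqqjqqn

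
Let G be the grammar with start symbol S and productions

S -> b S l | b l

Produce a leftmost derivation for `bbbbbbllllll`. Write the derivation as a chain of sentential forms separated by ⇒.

S ⇒ bSl   [S -> b S l]
bSl ⇒ bbSll   [S -> b S l]
bbSll ⇒ bbbSlll   [S -> b S l]
bbbSlll ⇒ bbbbSllll   [S -> b S l]
bbbbSllll ⇒ bbbbbSlllll   [S -> b S l]
bbbbbSlllll ⇒ bbbbbbllllll   [S -> b l]

S ⇒ bSl ⇒ bbSll ⇒ bbbSlll ⇒ bbbbSllll ⇒ bbbbbSlllll ⇒ bbbbbbllllll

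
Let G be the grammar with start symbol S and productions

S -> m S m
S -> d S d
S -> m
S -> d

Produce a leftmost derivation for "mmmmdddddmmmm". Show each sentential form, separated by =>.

S=>mSm=>mmSmm=>mmmSmmm=>mmmmSmmmm=>mmmmdSdmmmm=>mmmmddSddmmmm=>mmmmdddddmmmm

S => mSm   [S -> m S m]
mSm => mmSmm   [S -> m S m]
mmSmm => mmmSmmm   [S -> m S m]
mmmSmmm => mmmmSmmmm   [S -> m S m]
mmmmSmmmm => mmmmdSdmmmm   [S -> d S d]
mmmmdSdmmmm => mmmmddSddmmmm   [S -> d S d]
mmmmddSddmmmm => mmmmdddddmmmm   [S -> d]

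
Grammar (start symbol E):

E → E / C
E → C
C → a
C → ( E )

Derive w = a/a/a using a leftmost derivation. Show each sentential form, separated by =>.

E => E/C   [E → E / C]
E/C => E/C/C   [E → E / C]
E/C/C => C/C/C   [E → C]
C/C/C => a/C/C   [C → a]
a/C/C => a/a/C   [C → a]
a/a/C => a/a/a   [C → a]

E=>E/C=>E/C/C=>C/C/C=>a/C/C=>a/a/C=>a/a/a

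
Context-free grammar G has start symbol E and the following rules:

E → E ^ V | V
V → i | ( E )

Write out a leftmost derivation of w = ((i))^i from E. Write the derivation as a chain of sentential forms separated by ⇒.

E⇒E^V⇒V^V⇒(E)^V⇒(V)^V⇒((E))^V⇒((V))^V⇒((i))^V⇒((i))^i

E ⇒ E^V   [E → E ^ V]
E^V ⇒ V^V   [E → V]
V^V ⇒ (E)^V   [V → ( E )]
(E)^V ⇒ (V)^V   [E → V]
(V)^V ⇒ ((E))^V   [V → ( E )]
((E))^V ⇒ ((V))^V   [E → V]
((V))^V ⇒ ((i))^V   [V → i]
((i))^V ⇒ ((i))^i   [V → i]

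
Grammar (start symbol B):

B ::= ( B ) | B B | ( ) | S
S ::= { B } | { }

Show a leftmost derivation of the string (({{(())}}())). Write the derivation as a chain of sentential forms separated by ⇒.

B ⇒ (B) ⇒ ((B)) ⇒ ((BB)) ⇒ ((SB)) ⇒ (({B}B)) ⇒ (({S}B)) ⇒ (({{B}}B)) ⇒ (({{(B)}}B)) ⇒ (({{(())}}B)) ⇒ (({{(())}}()))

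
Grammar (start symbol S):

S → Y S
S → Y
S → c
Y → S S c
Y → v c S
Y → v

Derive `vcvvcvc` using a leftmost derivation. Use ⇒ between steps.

S ⇒ Y ⇒ vcS ⇒ vcYS ⇒ vcvS ⇒ vcvYS ⇒ vcvvcSS ⇒ vcvvcYS ⇒ vcvvcvS ⇒ vcvvcvc

S ⇒ Y   [S → Y]
Y ⇒ vcS   [Y → v c S]
vcS ⇒ vcYS   [S → Y S]
vcYS ⇒ vcvS   [Y → v]
vcvS ⇒ vcvYS   [S → Y S]
vcvYS ⇒ vcvvcSS   [Y → v c S]
vcvvcSS ⇒ vcvvcYS   [S → Y]
vcvvcYS ⇒ vcvvcvS   [Y → v]
vcvvcvS ⇒ vcvvcvc   [S → c]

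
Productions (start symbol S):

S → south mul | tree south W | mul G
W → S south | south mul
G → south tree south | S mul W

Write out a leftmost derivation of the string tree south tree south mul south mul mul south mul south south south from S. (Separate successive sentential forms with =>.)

S => tree south W   [S → tree south W]
tree south W => tree south S south   [W → S south]
tree south S south => tree south tree south W south   [S → tree south W]
tree south tree south W south => tree south tree south S south south   [W → S south]
tree south tree south S south south => tree south tree south mul G south south   [S → mul G]
tree south tree south mul G south south => tree south tree south mul S mul W south south   [G → S mul W]
tree south tree south mul S mul W south south => tree south tree south mul south mul mul W south south   [S → south mul]
tree south tree south mul south mul mul W south south => tree south tree south mul south mul mul S south south south   [W → S south]
tree south tree south mul south mul mul S south south south => tree south tree south mul south mul mul south mul south south south   [S → south mul]

S => tree south W => tree south S south => tree south tree south W south => tree south tree south S south south => tree south tree south mul G south south => tree south tree south mul S mul W south south => tree south tree south mul south mul mul W south south => tree south tree south mul south mul mul S south south south => tree south tree south mul south mul mul south mul south south south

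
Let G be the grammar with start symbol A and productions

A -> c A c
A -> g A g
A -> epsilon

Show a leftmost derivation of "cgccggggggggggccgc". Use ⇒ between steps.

A ⇒ cAc ⇒ cgAgc ⇒ cgcAcgc ⇒ cgccAccgc ⇒ cgccgAgccgc ⇒ cgccggAggccgc ⇒ cgccgggAgggccgc ⇒ cgccggggAggggccgc ⇒ cgccgggggAgggggccgc ⇒ cgccggggggggggccgc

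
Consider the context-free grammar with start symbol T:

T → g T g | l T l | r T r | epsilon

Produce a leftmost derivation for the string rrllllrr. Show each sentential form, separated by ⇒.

T ⇒ rTr   [T → r T r]
rTr ⇒ rrTrr   [T → r T r]
rrTrr ⇒ rrlTlrr   [T → l T l]
rrlTlrr ⇒ rrllTllrr   [T → l T l]
rrllTllrr ⇒ rrllllrr   [T → epsilon]

T⇒rTr⇒rrTrr⇒rrlTlrr⇒rrllTllrr⇒rrllllrr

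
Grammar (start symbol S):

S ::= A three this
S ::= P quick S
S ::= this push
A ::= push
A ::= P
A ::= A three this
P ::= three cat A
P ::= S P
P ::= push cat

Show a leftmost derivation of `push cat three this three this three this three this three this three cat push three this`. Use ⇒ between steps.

S ⇒ A three this ⇒ P three this ⇒ S P three this ⇒ A three this P three this ⇒ A three this three this P three this ⇒ A three this three this three this P three this ⇒ A three this three this three this three this P three this ⇒ A three this three this three this three this three this P three this ⇒ P three this three this three this three this three this P three this ⇒ push cat three this three this three this three this three this P three this ⇒ push cat three this three this three this three this three this three cat A three this ⇒ push cat three this three this three this three this three this three cat push three this

S ⇒ A three this   [S ::= A three this]
A three this ⇒ P three this   [A ::= P]
P three this ⇒ S P three this   [P ::= S P]
S P three this ⇒ A three this P three this   [S ::= A three this]
A three this P three this ⇒ A three this three this P three this   [A ::= A three this]
A three this three this P three this ⇒ A three this three this three this P three this   [A ::= A three this]
A three this three this three this P three this ⇒ A three this three this three this three this P three this   [A ::= A three this]
A three this three this three this three this P three this ⇒ A three this three this three this three this three this P three this   [A ::= A three this]
A three this three this three this three this three this P three this ⇒ P three this three this three this three this three this P three this   [A ::= P]
P three this three this three this three this three this P three this ⇒ push cat three this three this three this three this three this P three this   [P ::= push cat]
push cat three this three this three this three this three this P three this ⇒ push cat three this three this three this three this three this three cat A three this   [P ::= three cat A]
push cat three this three this three this three this three this three cat A three this ⇒ push cat three this three this three this three this three this three cat push three this   [A ::= push]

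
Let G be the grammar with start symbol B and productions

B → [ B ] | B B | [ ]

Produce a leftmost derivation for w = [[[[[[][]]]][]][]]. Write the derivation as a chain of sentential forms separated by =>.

B => [B] => [BB] => [[B]B] => [[BB]B] => [[[B]B]B] => [[[[B]]B]B] => [[[[[B]]]B]B] => [[[[[BB]]]B]B] => [[[[[[]B]]]B]B] => [[[[[[][]]]]B]B] => [[[[[[][]]]][]]B] => [[[[[[][]]]][]][]]

B => [B]   [B → [ B ]]
[B] => [BB]   [B → B B]
[BB] => [[B]B]   [B → [ B ]]
[[B]B] => [[BB]B]   [B → B B]
[[BB]B] => [[[B]B]B]   [B → [ B ]]
[[[B]B]B] => [[[[B]]B]B]   [B → [ B ]]
[[[[B]]B]B] => [[[[[B]]]B]B]   [B → [ B ]]
[[[[[B]]]B]B] => [[[[[BB]]]B]B]   [B → B B]
[[[[[BB]]]B]B] => [[[[[[]B]]]B]B]   [B → [ ]]
[[[[[[]B]]]B]B] => [[[[[[][]]]]B]B]   [B → [ ]]
[[[[[[][]]]]B]B] => [[[[[[][]]]][]]B]   [B → [ ]]
[[[[[[][]]]][]]B] => [[[[[[][]]]][]][]]   [B → [ ]]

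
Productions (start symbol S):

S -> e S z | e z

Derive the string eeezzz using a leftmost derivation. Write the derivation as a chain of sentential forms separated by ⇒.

S ⇒ eSz   [S -> e S z]
eSz ⇒ eeSzz   [S -> e S z]
eeSzz ⇒ eeezzz   [S -> e z]

S ⇒ eSz ⇒ eeSzz ⇒ eeezzz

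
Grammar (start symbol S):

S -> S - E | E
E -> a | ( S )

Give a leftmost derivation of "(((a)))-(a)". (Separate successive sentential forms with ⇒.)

S ⇒ S-E ⇒ E-E ⇒ (S)-E ⇒ (E)-E ⇒ ((S))-E ⇒ ((E))-E ⇒ (((S)))-E ⇒ (((E)))-E ⇒ (((a)))-E ⇒ (((a)))-(S) ⇒ (((a)))-(E) ⇒ (((a)))-(a)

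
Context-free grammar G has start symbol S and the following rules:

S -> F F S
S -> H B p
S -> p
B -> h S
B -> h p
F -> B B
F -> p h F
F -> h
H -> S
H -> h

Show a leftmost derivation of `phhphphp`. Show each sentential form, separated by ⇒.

S ⇒ FFS ⇒ phFFS ⇒ phBBFS ⇒ phhpBFS ⇒ phhphpFS ⇒ phhphphS ⇒ phhphphp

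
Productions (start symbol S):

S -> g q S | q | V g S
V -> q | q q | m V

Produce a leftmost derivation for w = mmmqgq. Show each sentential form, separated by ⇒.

S ⇒ VgS ⇒ mVgS ⇒ mmVgS ⇒ mmmVgS ⇒ mmmqgS ⇒ mmmqgq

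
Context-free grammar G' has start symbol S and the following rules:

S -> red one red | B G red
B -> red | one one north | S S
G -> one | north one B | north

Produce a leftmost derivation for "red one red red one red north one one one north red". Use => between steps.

S => B G red => S S G red => B G red S G red => red G red S G red => red one red S G red => red one red B G red G red => red one red red G red G red => red one red red one red G red => red one red red one red north one B red => red one red red one red north one one one north red

S => B G red   [S -> B G red]
B G red => S S G red   [B -> S S]
S S G red => B G red S G red   [S -> B G red]
B G red S G red => red G red S G red   [B -> red]
red G red S G red => red one red S G red   [G -> one]
red one red S G red => red one red B G red G red   [S -> B G red]
red one red B G red G red => red one red red G red G red   [B -> red]
red one red red G red G red => red one red red one red G red   [G -> one]
red one red red one red G red => red one red red one red north one B red   [G -> north one B]
red one red red one red north one B red => red one red red one red north one one one north red   [B -> one one north]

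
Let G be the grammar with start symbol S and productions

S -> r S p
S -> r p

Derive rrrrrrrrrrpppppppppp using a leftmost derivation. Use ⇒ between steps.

S⇒rSp⇒rrSpp⇒rrrSppp⇒rrrrSpppp⇒rrrrrSppppp⇒rrrrrrSpppppp⇒rrrrrrrSppppppp⇒rrrrrrrrSpppppppp⇒rrrrrrrrrSppppppppp⇒rrrrrrrrrrpppppppppp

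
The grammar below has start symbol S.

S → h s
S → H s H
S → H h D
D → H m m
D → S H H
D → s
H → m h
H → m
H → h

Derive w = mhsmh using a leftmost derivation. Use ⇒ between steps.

S ⇒ HsH   [S → H s H]
HsH ⇒ mhsH   [H → m h]
mhsH ⇒ mhsmh   [H → m h]

S ⇒ HsH ⇒ mhsH ⇒ mhsmh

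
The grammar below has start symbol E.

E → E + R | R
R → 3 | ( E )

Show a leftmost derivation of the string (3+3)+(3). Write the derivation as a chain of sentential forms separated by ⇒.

E ⇒ E+R   [E → E + R]
E+R ⇒ R+R   [E → R]
R+R ⇒ (E)+R   [R → ( E )]
(E)+R ⇒ (E+R)+R   [E → E + R]
(E+R)+R ⇒ (R+R)+R   [E → R]
(R+R)+R ⇒ (3+R)+R   [R → 3]
(3+R)+R ⇒ (3+3)+R   [R → 3]
(3+3)+R ⇒ (3+3)+(E)   [R → ( E )]
(3+3)+(E) ⇒ (3+3)+(R)   [E → R]
(3+3)+(R) ⇒ (3+3)+(3)   [R → 3]

E ⇒ E+R ⇒ R+R ⇒ (E)+R ⇒ (E+R)+R ⇒ (R+R)+R ⇒ (3+R)+R ⇒ (3+3)+R ⇒ (3+3)+(E) ⇒ (3+3)+(R) ⇒ (3+3)+(3)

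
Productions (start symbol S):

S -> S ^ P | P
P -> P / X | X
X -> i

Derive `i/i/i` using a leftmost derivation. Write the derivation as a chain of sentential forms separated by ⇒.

S ⇒ P ⇒ P/X ⇒ P/X/X ⇒ X/X/X ⇒ i/X/X ⇒ i/i/X ⇒ i/i/i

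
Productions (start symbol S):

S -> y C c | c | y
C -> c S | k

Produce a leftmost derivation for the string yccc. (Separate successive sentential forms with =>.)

S => yCc   [S -> y C c]
yCc => ycSc   [C -> c S]
ycSc => yccc   [S -> c]

S => yCc => ycSc => yccc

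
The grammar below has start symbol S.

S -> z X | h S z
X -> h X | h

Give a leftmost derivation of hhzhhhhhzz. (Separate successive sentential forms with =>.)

S => hSz   [S -> h S z]
hSz => hhSzz   [S -> h S z]
hhSzz => hhzXzz   [S -> z X]
hhzXzz => hhzhXzz   [X -> h X]
hhzhXzz => hhzhhXzz   [X -> h X]
hhzhhXzz => hhzhhhXzz   [X -> h X]
hhzhhhXzz => hhzhhhhXzz   [X -> h X]
hhzhhhhXzz => hhzhhhhhzz   [X -> h]

S=>hSz=>hhSzz=>hhzXzz=>hhzhXzz=>hhzhhXzz=>hhzhhhXzz=>hhzhhhhXzz=>hhzhhhhhzz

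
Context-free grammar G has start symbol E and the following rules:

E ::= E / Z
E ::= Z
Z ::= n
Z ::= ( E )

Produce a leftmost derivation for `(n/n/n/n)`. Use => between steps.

E => Z => (E) => (E/Z) => (E/Z/Z) => (E/Z/Z/Z) => (Z/Z/Z/Z) => (n/Z/Z/Z) => (n/n/Z/Z) => (n/n/n/Z) => (n/n/n/n)

E => Z   [E ::= Z]
Z => (E)   [Z ::= ( E )]
(E) => (E/Z)   [E ::= E / Z]
(E/Z) => (E/Z/Z)   [E ::= E / Z]
(E/Z/Z) => (E/Z/Z/Z)   [E ::= E / Z]
(E/Z/Z/Z) => (Z/Z/Z/Z)   [E ::= Z]
(Z/Z/Z/Z) => (n/Z/Z/Z)   [Z ::= n]
(n/Z/Z/Z) => (n/n/Z/Z)   [Z ::= n]
(n/n/Z/Z) => (n/n/n/Z)   [Z ::= n]
(n/n/n/Z) => (n/n/n/n)   [Z ::= n]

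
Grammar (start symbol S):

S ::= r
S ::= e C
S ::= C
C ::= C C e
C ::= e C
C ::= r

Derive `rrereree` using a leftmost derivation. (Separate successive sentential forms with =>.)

S => C => CCe => rCe => rCCee => rCCeCee => rrCeCee => rreCeCee => rrereCee => rrereree

S => C   [S ::= C]
C => CCe   [C ::= C C e]
CCe => rCe   [C ::= r]
rCe => rCCee   [C ::= C C e]
rCCee => rCCeCee   [C ::= C C e]
rCCeCee => rrCeCee   [C ::= r]
rrCeCee => rreCeCee   [C ::= e C]
rreCeCee => rrereCee   [C ::= r]
rrereCee => rrereree   [C ::= r]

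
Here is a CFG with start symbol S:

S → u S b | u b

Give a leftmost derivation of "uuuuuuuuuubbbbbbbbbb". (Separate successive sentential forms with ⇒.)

S ⇒ uSb   [S → u S b]
uSb ⇒ uuSbb   [S → u S b]
uuSbb ⇒ uuuSbbb   [S → u S b]
uuuSbbb ⇒ uuuuSbbbb   [S → u S b]
uuuuSbbbb ⇒ uuuuuSbbbbb   [S → u S b]
uuuuuSbbbbb ⇒ uuuuuuSbbbbbb   [S → u S b]
uuuuuuSbbbbbb ⇒ uuuuuuuSbbbbbbb   [S → u S b]
uuuuuuuSbbbbbbb ⇒ uuuuuuuuSbbbbbbbb   [S → u S b]
uuuuuuuuSbbbbbbbb ⇒ uuuuuuuuuSbbbbbbbbb   [S → u S b]
uuuuuuuuuSbbbbbbbbb ⇒ uuuuuuuuuubbbbbbbbbb   [S → u b]

S ⇒ uSb ⇒ uuSbb ⇒ uuuSbbb ⇒ uuuuSbbbb ⇒ uuuuuSbbbbb ⇒ uuuuuuSbbbbbb ⇒ uuuuuuuSbbbbbbb ⇒ uuuuuuuuSbbbbbbbb ⇒ uuuuuuuuuSbbbbbbbbb ⇒ uuuuuuuuuubbbbbbbbbb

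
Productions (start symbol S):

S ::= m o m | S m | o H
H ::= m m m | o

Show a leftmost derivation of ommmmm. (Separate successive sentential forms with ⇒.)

S ⇒ Sm   [S ::= S m]
Sm ⇒ Smm   [S ::= S m]
Smm ⇒ oHmm   [S ::= o H]
oHmm ⇒ ommmmm   [H ::= m m m]

S ⇒ Sm ⇒ Smm ⇒ oHmm ⇒ ommmmm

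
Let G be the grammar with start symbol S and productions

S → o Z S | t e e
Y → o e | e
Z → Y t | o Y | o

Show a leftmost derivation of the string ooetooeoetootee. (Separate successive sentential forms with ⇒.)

S⇒oZS⇒oYtS⇒ooetS⇒ooetoZS⇒ooetooYS⇒ooetooeS⇒ooetooeoZS⇒ooetooeoYtS⇒ooetooeoetS⇒ooetooeoetoZS⇒ooetooeoetooS⇒ooetooeoetootee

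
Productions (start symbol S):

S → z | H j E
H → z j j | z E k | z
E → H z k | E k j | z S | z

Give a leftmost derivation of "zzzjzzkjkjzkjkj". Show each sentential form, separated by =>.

S => HjE => zEkjE => zEkjkjE => zzSkjkjE => zzHjEkjkjE => zzzjEkjkjE => zzzjzSkjkjE => zzzjzzkjkjE => zzzjzzkjkjEkj => zzzjzzkjkjEkjkj => zzzjzzkjkjzkjkj

S => HjE   [S → H j E]
HjE => zEkjE   [H → z E k]
zEkjE => zEkjkjE   [E → E k j]
zEkjkjE => zzSkjkjE   [E → z S]
zzSkjkjE => zzHjEkjkjE   [S → H j E]
zzHjEkjkjE => zzzjEkjkjE   [H → z]
zzzjEkjkjE => zzzjzSkjkjE   [E → z S]
zzzjzSkjkjE => zzzjzzkjkjE   [S → z]
zzzjzzkjkjE => zzzjzzkjkjEkj   [E → E k j]
zzzjzzkjkjEkj => zzzjzzkjkjEkjkj   [E → E k j]
zzzjzzkjkjEkjkj => zzzjzzkjkjzkjkj   [E → z]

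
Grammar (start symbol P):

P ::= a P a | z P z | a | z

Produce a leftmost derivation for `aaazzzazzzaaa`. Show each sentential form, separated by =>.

P => aPa => aaPaa => aaaPaaa => aaazPzaaa => aaazzPzzaaa => aaazzzPzzzaaa => aaazzzazzzaaa

P => aPa   [P ::= a P a]
aPa => aaPaa   [P ::= a P a]
aaPaa => aaaPaaa   [P ::= a P a]
aaaPaaa => aaazPzaaa   [P ::= z P z]
aaazPzaaa => aaazzPzzaaa   [P ::= z P z]
aaazzPzzaaa => aaazzzPzzzaaa   [P ::= z P z]
aaazzzPzzzaaa => aaazzzazzzaaa   [P ::= a]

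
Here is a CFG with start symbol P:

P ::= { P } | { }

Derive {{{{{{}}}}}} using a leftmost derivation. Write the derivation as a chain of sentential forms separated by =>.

P => {P}   [P ::= { P }]
{P} => {{P}}   [P ::= { P }]
{{P}} => {{{P}}}   [P ::= { P }]
{{{P}}} => {{{{P}}}}   [P ::= { P }]
{{{{P}}}} => {{{{{P}}}}}   [P ::= { P }]
{{{{{P}}}}} => {{{{{{}}}}}}   [P ::= { }]

P => {P} => {{P}} => {{{P}}} => {{{{P}}}} => {{{{{P}}}}} => {{{{{{}}}}}}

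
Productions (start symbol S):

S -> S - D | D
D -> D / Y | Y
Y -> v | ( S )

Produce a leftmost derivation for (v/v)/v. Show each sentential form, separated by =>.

S => D => D/Y => Y/Y => (S)/Y => (D)/Y => (D/Y)/Y => (Y/Y)/Y => (v/Y)/Y => (v/v)/Y => (v/v)/v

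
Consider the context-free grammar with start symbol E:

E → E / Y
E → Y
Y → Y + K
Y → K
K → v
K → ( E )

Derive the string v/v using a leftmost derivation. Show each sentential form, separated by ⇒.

E ⇒ E/Y   [E → E / Y]
E/Y ⇒ Y/Y   [E → Y]
Y/Y ⇒ K/Y   [Y → K]
K/Y ⇒ v/Y   [K → v]
v/Y ⇒ v/K   [Y → K]
v/K ⇒ v/v   [K → v]

E ⇒ E/Y ⇒ Y/Y ⇒ K/Y ⇒ v/Y ⇒ v/K ⇒ v/v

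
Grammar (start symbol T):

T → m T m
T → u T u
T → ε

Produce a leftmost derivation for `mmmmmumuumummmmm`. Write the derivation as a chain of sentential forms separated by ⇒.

T ⇒ mTm   [T → m T m]
mTm ⇒ mmTmm   [T → m T m]
mmTmm ⇒ mmmTmmm   [T → m T m]
mmmTmmm ⇒ mmmmTmmmm   [T → m T m]
mmmmTmmmm ⇒ mmmmmTmmmmm   [T → m T m]
mmmmmTmmmmm ⇒ mmmmmuTummmmm   [T → u T u]
mmmmmuTummmmm ⇒ mmmmmumTmummmmm   [T → m T m]
mmmmmumTmummmmm ⇒ mmmmmumuTumummmmm   [T → u T u]
mmmmmumuTumummmmm ⇒ mmmmmumuumummmmm   [T → ε]

T ⇒ mTm ⇒ mmTmm ⇒ mmmTmmm ⇒ mmmmTmmmm ⇒ mmmmmTmmmmm ⇒ mmmmmuTummmmm ⇒ mmmmmumTmummmmm ⇒ mmmmmumuTumummmmm ⇒ mmmmmumuumummmmm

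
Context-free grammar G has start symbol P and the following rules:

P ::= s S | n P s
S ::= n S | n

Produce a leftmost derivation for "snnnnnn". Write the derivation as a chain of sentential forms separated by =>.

P=>sS=>snS=>snnS=>snnnS=>snnnnS=>snnnnnS=>snnnnnn

P => sS   [P ::= s S]
sS => snS   [S ::= n S]
snS => snnS   [S ::= n S]
snnS => snnnS   [S ::= n S]
snnnS => snnnnS   [S ::= n S]
snnnnS => snnnnnS   [S ::= n S]
snnnnnS => snnnnnn   [S ::= n]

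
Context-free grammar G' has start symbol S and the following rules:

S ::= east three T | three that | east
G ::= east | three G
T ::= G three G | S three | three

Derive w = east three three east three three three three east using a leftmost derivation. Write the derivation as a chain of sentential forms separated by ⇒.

S ⇒ east three T ⇒ east three G three G ⇒ east three three G three G ⇒ east three three east three G ⇒ east three three east three three G ⇒ east three three east three three three G ⇒ east three three east three three three three G ⇒ east three three east three three three three east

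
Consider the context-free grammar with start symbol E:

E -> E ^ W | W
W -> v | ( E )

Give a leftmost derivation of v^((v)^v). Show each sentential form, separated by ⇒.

E ⇒ E^W ⇒ W^W ⇒ v^W ⇒ v^(E) ⇒ v^(E^W) ⇒ v^(W^W) ⇒ v^((E)^W) ⇒ v^((W)^W) ⇒ v^((v)^W) ⇒ v^((v)^v)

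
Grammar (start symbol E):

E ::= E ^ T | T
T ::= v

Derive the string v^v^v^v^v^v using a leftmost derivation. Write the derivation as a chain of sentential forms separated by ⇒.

E ⇒ E^T ⇒ E^T^T ⇒ E^T^T^T ⇒ E^T^T^T^T ⇒ E^T^T^T^T^T ⇒ T^T^T^T^T^T ⇒ v^T^T^T^T^T ⇒ v^v^T^T^T^T ⇒ v^v^v^T^T^T ⇒ v^v^v^v^T^T ⇒ v^v^v^v^v^T ⇒ v^v^v^v^v^v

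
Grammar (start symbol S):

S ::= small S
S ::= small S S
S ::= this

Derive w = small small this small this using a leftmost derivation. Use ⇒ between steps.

S ⇒ small S S ⇒ small small S S ⇒ small small this S ⇒ small small this small S ⇒ small small this small this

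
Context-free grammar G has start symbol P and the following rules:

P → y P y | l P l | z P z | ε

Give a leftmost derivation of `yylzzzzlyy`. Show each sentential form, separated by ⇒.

P ⇒ yPy   [P → y P y]
yPy ⇒ yyPyy   [P → y P y]
yyPyy ⇒ yylPlyy   [P → l P l]
yylPlyy ⇒ yylzPzlyy   [P → z P z]
yylzPzlyy ⇒ yylzzPzzlyy   [P → z P z]
yylzzPzzlyy ⇒ yylzzzzlyy   [P → ε]

P ⇒ yPy ⇒ yyPyy ⇒ yylPlyy ⇒ yylzPzlyy ⇒ yylzzPzzlyy ⇒ yylzzzzlyy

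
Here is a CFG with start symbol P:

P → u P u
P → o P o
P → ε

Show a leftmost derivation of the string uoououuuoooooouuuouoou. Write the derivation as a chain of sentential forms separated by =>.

P => uPu   [P → u P u]
uPu => uoPou   [P → o P o]
uoPou => uooPoou   [P → o P o]
uooPoou => uoouPuoou   [P → u P u]
uoouPuoou => uoouoPouoou   [P → o P o]
uoouoPouoou => uoououPuouoou   [P → u P u]
uoououPuouoou => uoououuPuuouoou   [P → u P u]
uoououuPuuouoou => uoououuuPuuuouoou   [P → u P u]
uoououuuPuuuouoou => uoououuuoPouuuouoou   [P → o P o]
uoououuuoPouuuouoou => uoououuuooPoouuuouoou   [P → o P o]
uoououuuooPoouuuouoou => uoououuuoooPooouuuouoou   [P → o P o]
uoououuuoooPooouuuouoou => uoououuuoooooouuuouoou   [P → ε]

P => uPu => uoPou => uooPoou => uoouPuoou => uoouoPouoou => uoououPuouoou => uoououuPuuouoou => uoououuuPuuuouoou => uoououuuoPouuuouoou => uoououuuooPoouuuouoou => uoououuuoooPooouuuouoou => uoououuuoooooouuuouoou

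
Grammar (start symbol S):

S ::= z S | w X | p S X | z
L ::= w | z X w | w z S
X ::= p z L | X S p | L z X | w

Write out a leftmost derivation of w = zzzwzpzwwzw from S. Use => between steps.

S => zS   [S ::= z S]
zS => zzS   [S ::= z S]
zzS => zzzS   [S ::= z S]
zzzS => zzzwX   [S ::= w X]
zzzwX => zzzwLzX   [X ::= L z X]
zzzwLzX => zzzwzXwzX   [L ::= z X w]
zzzwzXwzX => zzzwzpzLwzX   [X ::= p z L]
zzzwzpzLwzX => zzzwzpzwwzX   [L ::= w]
zzzwzpzwwzX => zzzwzpzwwzw   [X ::= w]

S => zS => zzS => zzzS => zzzwX => zzzwLzX => zzzwzXwzX => zzzwzpzLwzX => zzzwzpzwwzX => zzzwzpzwwzw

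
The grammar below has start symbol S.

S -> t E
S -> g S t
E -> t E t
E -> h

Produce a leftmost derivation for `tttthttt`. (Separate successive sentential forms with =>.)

S=>tE=>ttEt=>tttEtt=>ttttEttt=>tttthttt

S => tE   [S -> t E]
tE => ttEt   [E -> t E t]
ttEt => tttEtt   [E -> t E t]
tttEtt => ttttEttt   [E -> t E t]
ttttEttt => tttthttt   [E -> h]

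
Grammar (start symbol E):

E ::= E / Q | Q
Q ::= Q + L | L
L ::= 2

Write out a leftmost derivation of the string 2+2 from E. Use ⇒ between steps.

E ⇒ Q ⇒ Q+L ⇒ L+L ⇒ 2+L ⇒ 2+2

E ⇒ Q   [E ::= Q]
Q ⇒ Q+L   [Q ::= Q + L]
Q+L ⇒ L+L   [Q ::= L]
L+L ⇒ 2+L   [L ::= 2]
2+L ⇒ 2+2   [L ::= 2]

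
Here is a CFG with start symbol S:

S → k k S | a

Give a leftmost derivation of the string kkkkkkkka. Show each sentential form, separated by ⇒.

S ⇒ kkS   [S → k k S]
kkS ⇒ kkkkS   [S → k k S]
kkkkS ⇒ kkkkkkS   [S → k k S]
kkkkkkS ⇒ kkkkkkkkS   [S → k k S]
kkkkkkkkS ⇒ kkkkkkkka   [S → a]

S ⇒ kkS ⇒ kkkkS ⇒ kkkkkkS ⇒ kkkkkkkkS ⇒ kkkkkkkka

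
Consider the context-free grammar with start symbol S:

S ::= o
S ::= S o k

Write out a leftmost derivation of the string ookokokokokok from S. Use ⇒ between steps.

S ⇒ Sok ⇒ Sokok ⇒ Sokokok ⇒ Sokokokok ⇒ Sokokokokok ⇒ Sokokokokokok ⇒ ookokokokokok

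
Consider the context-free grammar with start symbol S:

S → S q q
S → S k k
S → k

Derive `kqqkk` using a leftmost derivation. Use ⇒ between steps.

S ⇒ Skk   [S → S k k]
Skk ⇒ Sqqkk   [S → S q q]
Sqqkk ⇒ kqqkk   [S → k]

S ⇒ Skk ⇒ Sqqkk ⇒ kqqkk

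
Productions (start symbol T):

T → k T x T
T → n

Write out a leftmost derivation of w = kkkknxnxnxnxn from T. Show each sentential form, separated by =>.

T => kTxT => kkTxTxT => kkkTxTxTxT => kkkkTxTxTxTxT => kkkknxTxTxTxT => kkkknxnxTxTxT => kkkknxnxnxTxT => kkkknxnxnxnxT => kkkknxnxnxnxn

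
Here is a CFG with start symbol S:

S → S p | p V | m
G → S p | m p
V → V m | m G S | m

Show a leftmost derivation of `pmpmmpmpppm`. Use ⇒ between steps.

S ⇒ pV ⇒ pmGS ⇒ pmSpS ⇒ pmSppS ⇒ pmpVppS ⇒ pmpmGSppS ⇒ pmpmmpSppS ⇒ pmpmmpmppS ⇒ pmpmmpmpppV ⇒ pmpmmpmpppm

S ⇒ pV   [S → p V]
pV ⇒ pmGS   [V → m G S]
pmGS ⇒ pmSpS   [G → S p]
pmSpS ⇒ pmSppS   [S → S p]
pmSppS ⇒ pmpVppS   [S → p V]
pmpVppS ⇒ pmpmGSppS   [V → m G S]
pmpmGSppS ⇒ pmpmmpSppS   [G → m p]
pmpmmpSppS ⇒ pmpmmpmppS   [S → m]
pmpmmpmppS ⇒ pmpmmpmpppV   [S → p V]
pmpmmpmpppV ⇒ pmpmmpmpppm   [V → m]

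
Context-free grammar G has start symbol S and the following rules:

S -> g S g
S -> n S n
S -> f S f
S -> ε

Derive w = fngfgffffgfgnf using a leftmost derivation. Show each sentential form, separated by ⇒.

S⇒fSf⇒fnSnf⇒fngSgnf⇒fngfSfgnf⇒fngfgSgfgnf⇒fngfgfSfgfgnf⇒fngfgffSffgfgnf⇒fngfgffffgfgnf

S ⇒ fSf   [S -> f S f]
fSf ⇒ fnSnf   [S -> n S n]
fnSnf ⇒ fngSgnf   [S -> g S g]
fngSgnf ⇒ fngfSfgnf   [S -> f S f]
fngfSfgnf ⇒ fngfgSgfgnf   [S -> g S g]
fngfgSgfgnf ⇒ fngfgfSfgfgnf   [S -> f S f]
fngfgfSfgfgnf ⇒ fngfgffSffgfgnf   [S -> f S f]
fngfgffSffgfgnf ⇒ fngfgffffgfgnf   [S -> ε]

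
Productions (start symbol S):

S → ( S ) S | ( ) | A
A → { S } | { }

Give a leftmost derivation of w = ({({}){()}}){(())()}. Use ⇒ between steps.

S ⇒ (S)S   [S → ( S ) S]
(S)S ⇒ (A)S   [S → A]
(A)S ⇒ ({S})S   [A → { S }]
({S})S ⇒ ({(S)S})S   [S → ( S ) S]
({(S)S})S ⇒ ({(A)S})S   [S → A]
({(A)S})S ⇒ ({({})S})S   [A → { }]
({({})S})S ⇒ ({({})A})S   [S → A]
({({})A})S ⇒ ({({}){S}})S   [A → { S }]
({({}){S}})S ⇒ ({({}){()}})S   [S → ( )]
({({}){()}})S ⇒ ({({}){()}})A   [S → A]
({({}){()}})A ⇒ ({({}){()}}){S}   [A → { S }]
({({}){()}}){S} ⇒ ({({}){()}}){(S)S}   [S → ( S ) S]
({({}){()}}){(S)S} ⇒ ({({}){()}}){(())S}   [S → ( )]
({({}){()}}){(())S} ⇒ ({({}){()}}){(())()}   [S → ( )]

S⇒(S)S⇒(A)S⇒({S})S⇒({(S)S})S⇒({(A)S})S⇒({({})S})S⇒({({})A})S⇒({({}){S}})S⇒({({}){()}})S⇒({({}){()}})A⇒({({}){()}}){S}⇒({({}){()}}){(S)S}⇒({({}){()}}){(())S}⇒({({}){()}}){(())()}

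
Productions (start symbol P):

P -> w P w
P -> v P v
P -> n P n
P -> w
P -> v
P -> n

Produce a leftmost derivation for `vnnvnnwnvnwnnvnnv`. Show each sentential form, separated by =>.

P => vPv => vnPnv => vnnPnnv => vnnvPvnnv => vnnvnPnvnnv => vnnvnnPnnvnnv => vnnvnnwPwnnvnnv => vnnvnnwnPnwnnvnnv => vnnvnnwnvnwnnvnnv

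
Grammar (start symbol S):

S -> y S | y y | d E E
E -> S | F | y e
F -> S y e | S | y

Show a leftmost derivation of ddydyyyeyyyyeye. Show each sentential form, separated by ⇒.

S ⇒ dEE   [S -> d E E]
dEE ⇒ dFE   [E -> F]
dFE ⇒ dSyeE   [F -> S y e]
dSyeE ⇒ ddEEyeE   [S -> d E E]
ddEEyeE ⇒ ddSEyeE   [E -> S]
ddSEyeE ⇒ ddySEyeE   [S -> y S]
ddySEyeE ⇒ ddydEEEyeE   [S -> d E E]
ddydEEEyeE ⇒ ddydSEEyeE   [E -> S]
ddydSEEyeE ⇒ ddydyyEEyeE   [S -> y y]
ddydyyEEyeE ⇒ ddydyyyeEyeE   [E -> y e]
ddydyyyeEyeE ⇒ ddydyyyeSyeE   [E -> S]
ddydyyyeSyeE ⇒ ddydyyyeySyeE   [S -> y S]
ddydyyyeySyeE ⇒ ddydyyyeyyyyeE   [S -> y y]
ddydyyyeyyyyeE ⇒ ddydyyyeyyyyeye   [E -> y e]

S⇒dEE⇒dFE⇒dSyeE⇒ddEEyeE⇒ddSEyeE⇒ddySEyeE⇒ddydEEEyeE⇒ddydSEEyeE⇒ddydyyEEyeE⇒ddydyyyeEyeE⇒ddydyyyeSyeE⇒ddydyyyeySyeE⇒ddydyyyeyyyyeE⇒ddydyyyeyyyyeye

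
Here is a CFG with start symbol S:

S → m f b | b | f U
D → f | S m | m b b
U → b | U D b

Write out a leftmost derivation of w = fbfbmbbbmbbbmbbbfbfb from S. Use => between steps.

S => fU => fUDb => fUDbDb => fUDbDbDb => fUDbDbDbDb => fUDbDbDbDbDb => fUDbDbDbDbDbDb => fbDbDbDbDbDbDb => fbfbDbDbDbDbDb => fbfbmbbbDbDbDbDb => fbfbmbbbmbbbDbDbDb => fbfbmbbbmbbbmbbbDbDb => fbfbmbbbmbbbmbbbfbDb => fbfbmbbbmbbbmbbbfbfb

S => fU   [S → f U]
fU => fUDb   [U → U D b]
fUDb => fUDbDb   [U → U D b]
fUDbDb => fUDbDbDb   [U → U D b]
fUDbDbDb => fUDbDbDbDb   [U → U D b]
fUDbDbDbDb => fUDbDbDbDbDb   [U → U D b]
fUDbDbDbDbDb => fUDbDbDbDbDbDb   [U → U D b]
fUDbDbDbDbDbDb => fbDbDbDbDbDbDb   [U → b]
fbDbDbDbDbDbDb => fbfbDbDbDbDbDb   [D → f]
fbfbDbDbDbDbDb => fbfbmbbbDbDbDbDb   [D → m b b]
fbfbmbbbDbDbDbDb => fbfbmbbbmbbbDbDbDb   [D → m b b]
fbfbmbbbmbbbDbDbDb => fbfbmbbbmbbbmbbbDbDb   [D → m b b]
fbfbmbbbmbbbmbbbDbDb => fbfbmbbbmbbbmbbbfbDb   [D → f]
fbfbmbbbmbbbmbbbfbDb => fbfbmbbbmbbbmbbbfbfb   [D → f]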